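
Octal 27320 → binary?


Each octal digit → 3 binary bits:
  2 = 010
  7 = 111
  3 = 011
  2 = 010
  0 = 000
Concatenate: 010 111 011 010 000
= 010111011010000


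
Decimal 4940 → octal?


Divide by 8 repeatedly:
4940 ÷ 8 = 617 remainder 4
617 ÷ 8 = 77 remainder 1
77 ÷ 8 = 9 remainder 5
9 ÷ 8 = 1 remainder 1
1 ÷ 8 = 0 remainder 1
Reading remainders bottom-up:
= 0o11514


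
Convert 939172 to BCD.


Each digit → 4-bit binary:
  9 → 1001
  3 → 0011
  9 → 1001
  1 → 0001
  7 → 0111
  2 → 0010
= 1001 0011 1001 0001 0111 0010


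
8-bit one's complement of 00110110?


Original: 00110110
Invert all bits:
  bit 0: 0 → 1
  bit 1: 0 → 1
  bit 2: 1 → 0
  bit 3: 1 → 0
  bit 4: 0 → 1
  bit 5: 1 → 0
  bit 6: 1 → 0
  bit 7: 0 → 1
= 11001001


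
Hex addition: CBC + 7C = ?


Align and add column by column (LSB to MSB, each column mod 16 with carry):
  0CBC
+ 007C
  ----
  col 0: C(12) + C(12) + 0 (carry in) = 24 → 8(8), carry out 1
  col 1: B(11) + 7(7) + 1 (carry in) = 19 → 3(3), carry out 1
  col 2: C(12) + 0(0) + 1 (carry in) = 13 → D(13), carry out 0
  col 3: 0(0) + 0(0) + 0 (carry in) = 0 → 0(0), carry out 0
Reading digits MSB→LSB: 0D38
Strip leading zeros: D38
= 0xD38


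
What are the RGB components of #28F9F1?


Hex: #28F9F1
R = 28₁₆ = 40
G = F9₁₆ = 249
B = F1₁₆ = 241
= RGB(40, 249, 241)


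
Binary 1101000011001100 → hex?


Group into 4-bit nibbles: 1101000011001100
  1101 = D
  0000 = 0
  1100 = C
  1100 = C
= 0xD0CC


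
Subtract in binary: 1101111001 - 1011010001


Align and subtract column by column (LSB to MSB, borrowing when needed):
  1101111001
- 1011010001
  ----------
  col 0: (1 - 0 borrow-in) - 1 → 1 - 1 = 0, borrow out 0
  col 1: (0 - 0 borrow-in) - 0 → 0 - 0 = 0, borrow out 0
  col 2: (0 - 0 borrow-in) - 0 → 0 - 0 = 0, borrow out 0
  col 3: (1 - 0 borrow-in) - 0 → 1 - 0 = 1, borrow out 0
  col 4: (1 - 0 borrow-in) - 1 → 1 - 1 = 0, borrow out 0
  col 5: (1 - 0 borrow-in) - 0 → 1 - 0 = 1, borrow out 0
  col 6: (1 - 0 borrow-in) - 1 → 1 - 1 = 0, borrow out 0
  col 7: (0 - 0 borrow-in) - 1 → borrow from next column: (0+2) - 1 = 1, borrow out 1
  col 8: (1 - 1 borrow-in) - 0 → 0 - 0 = 0, borrow out 0
  col 9: (1 - 0 borrow-in) - 1 → 1 - 1 = 0, borrow out 0
Reading bits MSB→LSB: 0010101000
Strip leading zeros: 10101000
= 10101000


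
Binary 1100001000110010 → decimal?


Positional values:
Bit 1: 1 × 2^1 = 2
Bit 4: 1 × 2^4 = 16
Bit 5: 1 × 2^5 = 32
Bit 9: 1 × 2^9 = 512
Bit 14: 1 × 2^14 = 16384
Bit 15: 1 × 2^15 = 32768
Sum = 2 + 16 + 32 + 512 + 16384 + 32768
= 49714


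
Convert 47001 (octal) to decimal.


Positional values:
Position 0: 1 × 8^0 = 1
Position 1: 0 × 8^1 = 0
Position 2: 0 × 8^2 = 0
Position 3: 7 × 8^3 = 3584
Position 4: 4 × 8^4 = 16384
Sum = 1 + 0 + 0 + 3584 + 16384
= 19969


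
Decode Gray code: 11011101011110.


Gray code: 11011101011110
MSB stays the same: 1
Each subsequent bit = prev_binary XOR current_gray:
  B[1] = 1 XOR 1 = 0
  B[2] = 0 XOR 0 = 0
  B[3] = 0 XOR 1 = 1
  B[4] = 1 XOR 1 = 0
  B[5] = 0 XOR 1 = 1
  B[6] = 1 XOR 0 = 1
  B[7] = 1 XOR 1 = 0
  B[8] = 0 XOR 0 = 0
  B[9] = 0 XOR 1 = 1
  B[10] = 1 XOR 1 = 0
  B[11] = 0 XOR 1 = 1
  B[12] = 1 XOR 1 = 0
  B[13] = 0 XOR 0 = 0
= 10010110010100 (9620 decimal)


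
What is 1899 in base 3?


Divide by 3 repeatedly:
1899 ÷ 3 = 633 remainder 0
633 ÷ 3 = 211 remainder 0
211 ÷ 3 = 70 remainder 1
70 ÷ 3 = 23 remainder 1
23 ÷ 3 = 7 remainder 2
7 ÷ 3 = 2 remainder 1
2 ÷ 3 = 0 remainder 2
Reading remainders bottom-up:
= 2121100


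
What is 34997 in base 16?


Divide by 16 repeatedly:
34997 ÷ 16 = 2187 remainder 5 (5)
2187 ÷ 16 = 136 remainder 11 (B)
136 ÷ 16 = 8 remainder 8 (8)
8 ÷ 16 = 0 remainder 8 (8)
Reading remainders bottom-up:
= 0x88B5


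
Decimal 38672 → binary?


Divide by 2 repeatedly:
38672 ÷ 2 = 19336 remainder 0
19336 ÷ 2 = 9668 remainder 0
9668 ÷ 2 = 4834 remainder 0
4834 ÷ 2 = 2417 remainder 0
2417 ÷ 2 = 1208 remainder 1
1208 ÷ 2 = 604 remainder 0
604 ÷ 2 = 302 remainder 0
302 ÷ 2 = 151 remainder 0
151 ÷ 2 = 75 remainder 1
75 ÷ 2 = 37 remainder 1
37 ÷ 2 = 18 remainder 1
18 ÷ 2 = 9 remainder 0
9 ÷ 2 = 4 remainder 1
4 ÷ 2 = 2 remainder 0
2 ÷ 2 = 1 remainder 0
1 ÷ 2 = 0 remainder 1
Reading remainders bottom-up:
= 1001011100010000


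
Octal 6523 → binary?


Each octal digit → 3 binary bits:
  6 = 110
  5 = 101
  2 = 010
  3 = 011
Concatenate: 110 101 010 011
= 110101010011


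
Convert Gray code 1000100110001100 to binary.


Gray code: 1000100110001100
MSB stays the same: 1
Each subsequent bit = prev_binary XOR current_gray:
  B[1] = 1 XOR 0 = 1
  B[2] = 1 XOR 0 = 1
  B[3] = 1 XOR 0 = 1
  B[4] = 1 XOR 1 = 0
  B[5] = 0 XOR 0 = 0
  B[6] = 0 XOR 0 = 0
  B[7] = 0 XOR 1 = 1
  B[8] = 1 XOR 1 = 0
  B[9] = 0 XOR 0 = 0
  B[10] = 0 XOR 0 = 0
  B[11] = 0 XOR 0 = 0
  B[12] = 0 XOR 1 = 1
  B[13] = 1 XOR 1 = 0
  B[14] = 0 XOR 0 = 0
  B[15] = 0 XOR 0 = 0
= 1111000100001000 (61704 decimal)


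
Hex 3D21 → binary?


Each hex digit → 4 binary bits:
  3 = 0011
  D = 1101
  2 = 0010
  1 = 0001
Concatenate: 0011 1101 0010 0001
= 0011110100100001


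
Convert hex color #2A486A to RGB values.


Hex: #2A486A
R = 2A₁₆ = 42
G = 48₁₆ = 72
B = 6A₁₆ = 106
= RGB(42, 72, 106)


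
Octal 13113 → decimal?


Positional values:
Position 0: 3 × 8^0 = 3
Position 1: 1 × 8^1 = 8
Position 2: 1 × 8^2 = 64
Position 3: 3 × 8^3 = 1536
Position 4: 1 × 8^4 = 4096
Sum = 3 + 8 + 64 + 1536 + 4096
= 5707


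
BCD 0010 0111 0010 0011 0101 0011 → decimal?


Each 4-bit group → digit:
  0010 → 2
  0111 → 7
  0010 → 2
  0011 → 3
  0101 → 5
  0011 → 3
= 272353


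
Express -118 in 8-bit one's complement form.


Original: 01110110
Invert all bits:
  bit 0: 0 → 1
  bit 1: 1 → 0
  bit 2: 1 → 0
  bit 3: 1 → 0
  bit 4: 0 → 1
  bit 5: 1 → 0
  bit 6: 1 → 0
  bit 7: 0 → 1
= 10001001


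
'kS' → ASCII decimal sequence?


String: 'kS'  (2 characters)
Per-character ASCII lookup:
  'k': lowercase starts at 97: 'k' = 97 + 10 = 107
  'S': uppercase starts at 65: 'S' = 65 + 18 = 83
= 107 83


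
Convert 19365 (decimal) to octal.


Divide by 8 repeatedly:
19365 ÷ 8 = 2420 remainder 5
2420 ÷ 8 = 302 remainder 4
302 ÷ 8 = 37 remainder 6
37 ÷ 8 = 4 remainder 5
4 ÷ 8 = 0 remainder 4
Reading remainders bottom-up:
= 0o45645


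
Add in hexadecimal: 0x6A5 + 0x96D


Align and add column by column (LSB to MSB, each column mod 16 with carry):
  06A5
+ 096D
  ----
  col 0: 5(5) + D(13) + 0 (carry in) = 18 → 2(2), carry out 1
  col 1: A(10) + 6(6) + 1 (carry in) = 17 → 1(1), carry out 1
  col 2: 6(6) + 9(9) + 1 (carry in) = 16 → 0(0), carry out 1
  col 3: 0(0) + 0(0) + 1 (carry in) = 1 → 1(1), carry out 0
Reading digits MSB→LSB: 1012
Strip leading zeros: 1012
= 0x1012


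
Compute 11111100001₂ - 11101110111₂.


Align and subtract column by column (LSB to MSB, borrowing when needed):
  11111100001
- 11101110111
  -----------
  col 0: (1 - 0 borrow-in) - 1 → 1 - 1 = 0, borrow out 0
  col 1: (0 - 0 borrow-in) - 1 → borrow from next column: (0+2) - 1 = 1, borrow out 1
  col 2: (0 - 1 borrow-in) - 1 → borrow from next column: (-1+2) - 1 = 0, borrow out 1
  col 3: (0 - 1 borrow-in) - 0 → borrow from next column: (-1+2) - 0 = 1, borrow out 1
  col 4: (0 - 1 borrow-in) - 1 → borrow from next column: (-1+2) - 1 = 0, borrow out 1
  col 5: (1 - 1 borrow-in) - 1 → borrow from next column: (0+2) - 1 = 1, borrow out 1
  col 6: (1 - 1 borrow-in) - 1 → borrow from next column: (0+2) - 1 = 1, borrow out 1
  col 7: (1 - 1 borrow-in) - 0 → 0 - 0 = 0, borrow out 0
  col 8: (1 - 0 borrow-in) - 1 → 1 - 1 = 0, borrow out 0
  col 9: (1 - 0 borrow-in) - 1 → 1 - 1 = 0, borrow out 0
  col 10: (1 - 0 borrow-in) - 1 → 1 - 1 = 0, borrow out 0
Reading bits MSB→LSB: 00001101010
Strip leading zeros: 1101010
= 1101010


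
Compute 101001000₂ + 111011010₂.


Align and add column by column (LSB to MSB, carry propagating):
  0101001000
+ 0111011010
  ----------
  col 0: 0 + 0 + 0 (carry in) = 0 → bit 0, carry out 0
  col 1: 0 + 1 + 0 (carry in) = 1 → bit 1, carry out 0
  col 2: 0 + 0 + 0 (carry in) = 0 → bit 0, carry out 0
  col 3: 1 + 1 + 0 (carry in) = 2 → bit 0, carry out 1
  col 4: 0 + 1 + 1 (carry in) = 2 → bit 0, carry out 1
  col 5: 0 + 0 + 1 (carry in) = 1 → bit 1, carry out 0
  col 6: 1 + 1 + 0 (carry in) = 2 → bit 0, carry out 1
  col 7: 0 + 1 + 1 (carry in) = 2 → bit 0, carry out 1
  col 8: 1 + 1 + 1 (carry in) = 3 → bit 1, carry out 1
  col 9: 0 + 0 + 1 (carry in) = 1 → bit 1, carry out 0
Reading bits MSB→LSB: 1100100010
Strip leading zeros: 1100100010
= 1100100010


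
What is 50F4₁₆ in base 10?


Positional values:
Position 0: 4 × 16^0 = 4 × 1 = 4
Position 1: F × 16^1 = 15 × 16 = 240
Position 2: 0 × 16^2 = 0 × 256 = 0
Position 3: 5 × 16^3 = 5 × 4096 = 20480
Sum = 4 + 240 + 0 + 20480
= 20724


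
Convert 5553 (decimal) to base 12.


Divide by 12 repeatedly:
5553 ÷ 12 = 462 remainder 9
462 ÷ 12 = 38 remainder 6
38 ÷ 12 = 3 remainder 2
3 ÷ 12 = 0 remainder 3
Reading remainders bottom-up:
= 3269


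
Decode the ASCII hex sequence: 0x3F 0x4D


Codes (hex): 0x3F 0x4D
Per-code ASCII lookup:
  0x3F = 63  (special character) → '?'
  0x4D = 77  (range 65-90: uppercase, 77 - 65 = 12) → 'M'
= '?M'


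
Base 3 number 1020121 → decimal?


Positional values (base 3):
  1 × 3^0 = 1 × 1 = 1
  2 × 3^1 = 2 × 3 = 6
  1 × 3^2 = 1 × 9 = 9
  0 × 3^3 = 0 × 27 = 0
  2 × 3^4 = 2 × 81 = 162
  0 × 3^5 = 0 × 243 = 0
  1 × 3^6 = 1 × 729 = 729
Sum = 1 + 6 + 9 + 0 + 162 + 0 + 729
= 907


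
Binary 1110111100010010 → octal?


Group into 3-bit groups: 001110111100010010
  001 = 1
  110 = 6
  111 = 7
  100 = 4
  010 = 2
  010 = 2
= 0o167422


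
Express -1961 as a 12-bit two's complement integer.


Original: 011110101001
Step 1 - Invert all bits: 100001010110
Step 2 - Add 1: 100001010110 + 1
= 100001010111 (represents -1961)


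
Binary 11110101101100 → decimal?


Positional values:
Bit 2: 1 × 2^2 = 4
Bit 3: 1 × 2^3 = 8
Bit 5: 1 × 2^5 = 32
Bit 6: 1 × 2^6 = 64
Bit 8: 1 × 2^8 = 256
Bit 10: 1 × 2^10 = 1024
Bit 11: 1 × 2^11 = 2048
Bit 12: 1 × 2^12 = 4096
Bit 13: 1 × 2^13 = 8192
Sum = 4 + 8 + 32 + 64 + 256 + 1024 + 2048 + 4096 + 8192
= 15724


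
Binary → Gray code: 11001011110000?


Binary: 11001011110000
Gray code: G = B XOR (B >> 1)
B >> 1 = 01100101111000
11001011110000 XOR 01100101111000:
  1 XOR 0 = 1
  1 XOR 1 = 0
  0 XOR 1 = 1
  0 XOR 0 = 0
  1 XOR 0 = 1
  0 XOR 1 = 1
  1 XOR 0 = 1
  1 XOR 1 = 0
  1 XOR 1 = 0
  1 XOR 1 = 0
  0 XOR 1 = 1
  0 XOR 0 = 0
  0 XOR 0 = 0
  0 XOR 0 = 0
= 10101110001000


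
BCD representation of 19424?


Each digit → 4-bit binary:
  1 → 0001
  9 → 1001
  4 → 0100
  2 → 0010
  4 → 0100
= 0001 1001 0100 0010 0100


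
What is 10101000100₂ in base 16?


Group into 4-bit nibbles: 010101000100
  0101 = 5
  0100 = 4
  0100 = 4
= 0x544


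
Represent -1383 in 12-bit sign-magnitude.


Sign bit: 1 (negative)
Magnitude: 1383 = 10101100111
= 110101100111


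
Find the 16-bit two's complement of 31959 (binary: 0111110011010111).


Original: 0111110011010111
Step 1 - Invert all bits: 1000001100101000
Step 2 - Add 1: 1000001100101000 + 1
= 1000001100101001 (represents -31959)


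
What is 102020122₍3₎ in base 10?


Positional values (base 3):
  2 × 3^0 = 2 × 1 = 2
  2 × 3^1 = 2 × 3 = 6
  1 × 3^2 = 1 × 9 = 9
  0 × 3^3 = 0 × 27 = 0
  2 × 3^4 = 2 × 81 = 162
  0 × 3^5 = 0 × 243 = 0
  2 × 3^6 = 2 × 729 = 1458
  0 × 3^7 = 0 × 2187 = 0
  1 × 3^8 = 1 × 6561 = 6561
Sum = 2 + 6 + 9 + 0 + 162 + 0 + 1458 + 0 + 6561
= 8198


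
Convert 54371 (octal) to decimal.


Positional values:
Position 0: 1 × 8^0 = 1
Position 1: 7 × 8^1 = 56
Position 2: 3 × 8^2 = 192
Position 3: 4 × 8^3 = 2048
Position 4: 5 × 8^4 = 20480
Sum = 1 + 56 + 192 + 2048 + 20480
= 22777


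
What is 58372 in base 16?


Divide by 16 repeatedly:
58372 ÷ 16 = 3648 remainder 4 (4)
3648 ÷ 16 = 228 remainder 0 (0)
228 ÷ 16 = 14 remainder 4 (4)
14 ÷ 16 = 0 remainder 14 (E)
Reading remainders bottom-up:
= 0xE404


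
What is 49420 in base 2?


Divide by 2 repeatedly:
49420 ÷ 2 = 24710 remainder 0
24710 ÷ 2 = 12355 remainder 0
12355 ÷ 2 = 6177 remainder 1
6177 ÷ 2 = 3088 remainder 1
3088 ÷ 2 = 1544 remainder 0
1544 ÷ 2 = 772 remainder 0
772 ÷ 2 = 386 remainder 0
386 ÷ 2 = 193 remainder 0
193 ÷ 2 = 96 remainder 1
96 ÷ 2 = 48 remainder 0
48 ÷ 2 = 24 remainder 0
24 ÷ 2 = 12 remainder 0
12 ÷ 2 = 6 remainder 0
6 ÷ 2 = 3 remainder 0
3 ÷ 2 = 1 remainder 1
1 ÷ 2 = 0 remainder 1
Reading remainders bottom-up:
= 1100000100001100


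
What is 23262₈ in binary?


Each octal digit → 3 binary bits:
  2 = 010
  3 = 011
  2 = 010
  6 = 110
  2 = 010
Concatenate: 010 011 010 110 010
= 010011010110010


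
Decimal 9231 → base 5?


Divide by 5 repeatedly:
9231 ÷ 5 = 1846 remainder 1
1846 ÷ 5 = 369 remainder 1
369 ÷ 5 = 73 remainder 4
73 ÷ 5 = 14 remainder 3
14 ÷ 5 = 2 remainder 4
2 ÷ 5 = 0 remainder 2
Reading remainders bottom-up:
= 243411


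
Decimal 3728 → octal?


Divide by 8 repeatedly:
3728 ÷ 8 = 466 remainder 0
466 ÷ 8 = 58 remainder 2
58 ÷ 8 = 7 remainder 2
7 ÷ 8 = 0 remainder 7
Reading remainders bottom-up:
= 0o7220


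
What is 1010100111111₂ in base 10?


Positional values:
Bit 0: 1 × 2^0 = 1
Bit 1: 1 × 2^1 = 2
Bit 2: 1 × 2^2 = 4
Bit 3: 1 × 2^3 = 8
Bit 4: 1 × 2^4 = 16
Bit 5: 1 × 2^5 = 32
Bit 8: 1 × 2^8 = 256
Bit 10: 1 × 2^10 = 1024
Bit 12: 1 × 2^12 = 4096
Sum = 1 + 2 + 4 + 8 + 16 + 32 + 256 + 1024 + 4096
= 5439


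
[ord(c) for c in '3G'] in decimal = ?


String: '3G'  (2 characters)
Per-character ASCII lookup:
  '3': digits start at 48: '3' = 48 + 3 = 51
  'G': uppercase starts at 65: 'G' = 65 + 6 = 71
= 51 71


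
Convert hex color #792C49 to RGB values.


Hex: #792C49
R = 79₁₆ = 121
G = 2C₁₆ = 44
B = 49₁₆ = 73
= RGB(121, 44, 73)


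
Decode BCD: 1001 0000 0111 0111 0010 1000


Each 4-bit group → digit:
  1001 → 9
  0000 → 0
  0111 → 7
  0111 → 7
  0010 → 2
  1000 → 8
= 907728


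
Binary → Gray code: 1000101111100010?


Binary: 1000101111100010
Gray code: G = B XOR (B >> 1)
B >> 1 = 0100010111110001
1000101111100010 XOR 0100010111110001:
  1 XOR 0 = 1
  0 XOR 1 = 1
  0 XOR 0 = 0
  0 XOR 0 = 0
  1 XOR 0 = 1
  0 XOR 1 = 1
  1 XOR 0 = 1
  1 XOR 1 = 0
  1 XOR 1 = 0
  1 XOR 1 = 0
  1 XOR 1 = 0
  0 XOR 1 = 1
  0 XOR 0 = 0
  0 XOR 0 = 0
  1 XOR 0 = 1
  0 XOR 1 = 1
= 1100111000010011


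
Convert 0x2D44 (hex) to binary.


Each hex digit → 4 binary bits:
  2 = 0010
  D = 1101
  4 = 0100
  4 = 0100
Concatenate: 0010 1101 0100 0100
= 0010110101000100


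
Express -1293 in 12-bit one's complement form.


Original: 010100001101
Invert all bits:
  bit 0: 0 → 1
  bit 1: 1 → 0
  bit 2: 0 → 1
  bit 3: 1 → 0
  bit 4: 0 → 1
  bit 5: 0 → 1
  bit 6: 0 → 1
  bit 7: 0 → 1
  bit 8: 1 → 0
  bit 9: 1 → 0
  bit 10: 0 → 1
  bit 11: 1 → 0
= 101011110010


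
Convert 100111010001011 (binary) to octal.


Group into 3-bit groups: 100111010001011
  100 = 4
  111 = 7
  010 = 2
  001 = 1
  011 = 3
= 0o47213


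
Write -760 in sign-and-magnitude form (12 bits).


Sign bit: 1 (negative)
Magnitude: 760 = 01011111000
= 101011111000


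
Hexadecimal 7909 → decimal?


Positional values:
Position 0: 9 × 16^0 = 9 × 1 = 9
Position 1: 0 × 16^1 = 0 × 16 = 0
Position 2: 9 × 16^2 = 9 × 256 = 2304
Position 3: 7 × 16^3 = 7 × 4096 = 28672
Sum = 9 + 0 + 2304 + 28672
= 30985


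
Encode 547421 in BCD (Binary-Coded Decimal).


Each digit → 4-bit binary:
  5 → 0101
  4 → 0100
  7 → 0111
  4 → 0100
  2 → 0010
  1 → 0001
= 0101 0100 0111 0100 0010 0001


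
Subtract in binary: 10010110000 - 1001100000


Align and subtract column by column (LSB to MSB, borrowing when needed):
  10010110000
- 01001100000
  -----------
  col 0: (0 - 0 borrow-in) - 0 → 0 - 0 = 0, borrow out 0
  col 1: (0 - 0 borrow-in) - 0 → 0 - 0 = 0, borrow out 0
  col 2: (0 - 0 borrow-in) - 0 → 0 - 0 = 0, borrow out 0
  col 3: (0 - 0 borrow-in) - 0 → 0 - 0 = 0, borrow out 0
  col 4: (1 - 0 borrow-in) - 0 → 1 - 0 = 1, borrow out 0
  col 5: (1 - 0 borrow-in) - 1 → 1 - 1 = 0, borrow out 0
  col 6: (0 - 0 borrow-in) - 1 → borrow from next column: (0+2) - 1 = 1, borrow out 1
  col 7: (1 - 1 borrow-in) - 0 → 0 - 0 = 0, borrow out 0
  col 8: (0 - 0 borrow-in) - 0 → 0 - 0 = 0, borrow out 0
  col 9: (0 - 0 borrow-in) - 1 → borrow from next column: (0+2) - 1 = 1, borrow out 1
  col 10: (1 - 1 borrow-in) - 0 → 0 - 0 = 0, borrow out 0
Reading bits MSB→LSB: 01001010000
Strip leading zeros: 1001010000
= 1001010000


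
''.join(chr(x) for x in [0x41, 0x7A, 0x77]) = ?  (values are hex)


Codes (hex): 0x41 0x7A 0x77
Per-code ASCII lookup:
  0x41 = 65  (range 65-90: uppercase, 65 - 65 = 0) → 'A'
  0x7A = 122  (range 97-122: lowercase, 122 - 97 = 25) → 'z'
  0x77 = 119  (range 97-122: lowercase, 119 - 97 = 22) → 'w'
= 'Azw'


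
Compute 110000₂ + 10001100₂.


Align and add column by column (LSB to MSB, carry propagating):
  000110000
+ 010001100
  ---------
  col 0: 0 + 0 + 0 (carry in) = 0 → bit 0, carry out 0
  col 1: 0 + 0 + 0 (carry in) = 0 → bit 0, carry out 0
  col 2: 0 + 1 + 0 (carry in) = 1 → bit 1, carry out 0
  col 3: 0 + 1 + 0 (carry in) = 1 → bit 1, carry out 0
  col 4: 1 + 0 + 0 (carry in) = 1 → bit 1, carry out 0
  col 5: 1 + 0 + 0 (carry in) = 1 → bit 1, carry out 0
  col 6: 0 + 0 + 0 (carry in) = 0 → bit 0, carry out 0
  col 7: 0 + 1 + 0 (carry in) = 1 → bit 1, carry out 0
  col 8: 0 + 0 + 0 (carry in) = 0 → bit 0, carry out 0
Reading bits MSB→LSB: 010111100
Strip leading zeros: 10111100
= 10111100


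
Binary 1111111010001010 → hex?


Group into 4-bit nibbles: 1111111010001010
  1111 = F
  1110 = E
  1000 = 8
  1010 = A
= 0xFE8A


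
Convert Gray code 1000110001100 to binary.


Gray code: 1000110001100
MSB stays the same: 1
Each subsequent bit = prev_binary XOR current_gray:
  B[1] = 1 XOR 0 = 1
  B[2] = 1 XOR 0 = 1
  B[3] = 1 XOR 0 = 1
  B[4] = 1 XOR 1 = 0
  B[5] = 0 XOR 1 = 1
  B[6] = 1 XOR 0 = 1
  B[7] = 1 XOR 0 = 1
  B[8] = 1 XOR 0 = 1
  B[9] = 1 XOR 1 = 0
  B[10] = 0 XOR 1 = 1
  B[11] = 1 XOR 0 = 1
  B[12] = 1 XOR 0 = 1
= 1111011110111 (7927 decimal)


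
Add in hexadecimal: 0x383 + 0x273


Align and add column by column (LSB to MSB, each column mod 16 with carry):
  0383
+ 0273
  ----
  col 0: 3(3) + 3(3) + 0 (carry in) = 6 → 6(6), carry out 0
  col 1: 8(8) + 7(7) + 0 (carry in) = 15 → F(15), carry out 0
  col 2: 3(3) + 2(2) + 0 (carry in) = 5 → 5(5), carry out 0
  col 3: 0(0) + 0(0) + 0 (carry in) = 0 → 0(0), carry out 0
Reading digits MSB→LSB: 05F6
Strip leading zeros: 5F6
= 0x5F6


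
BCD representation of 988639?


Each digit → 4-bit binary:
  9 → 1001
  8 → 1000
  8 → 1000
  6 → 0110
  3 → 0011
  9 → 1001
= 1001 1000 1000 0110 0011 1001


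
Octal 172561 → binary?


Each octal digit → 3 binary bits:
  1 = 001
  7 = 111
  2 = 010
  5 = 101
  6 = 110
  1 = 001
Concatenate: 001 111 010 101 110 001
= 001111010101110001


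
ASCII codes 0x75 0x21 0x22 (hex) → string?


Codes (hex): 0x75 0x21 0x22
Per-code ASCII lookup:
  0x75 = 117  (range 97-122: lowercase, 117 - 97 = 20) → 'u'
  0x21 = 33  (special character) → '!'
  0x22 = 34  (special character) → '"'
= 'u!"'


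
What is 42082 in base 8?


Divide by 8 repeatedly:
42082 ÷ 8 = 5260 remainder 2
5260 ÷ 8 = 657 remainder 4
657 ÷ 8 = 82 remainder 1
82 ÷ 8 = 10 remainder 2
10 ÷ 8 = 1 remainder 2
1 ÷ 8 = 0 remainder 1
Reading remainders bottom-up:
= 0o122142


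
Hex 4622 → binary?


Each hex digit → 4 binary bits:
  4 = 0100
  6 = 0110
  2 = 0010
  2 = 0010
Concatenate: 0100 0110 0010 0010
= 0100011000100010


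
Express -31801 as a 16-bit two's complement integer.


Original: 0111110000111001
Step 1 - Invert all bits: 1000001111000110
Step 2 - Add 1: 1000001111000110 + 1
= 1000001111000111 (represents -31801)


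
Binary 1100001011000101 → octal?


Group into 3-bit groups: 001100001011000101
  001 = 1
  100 = 4
  001 = 1
  011 = 3
  000 = 0
  101 = 5
= 0o141305


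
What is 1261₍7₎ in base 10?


Positional values (base 7):
  1 × 7^0 = 1 × 1 = 1
  6 × 7^1 = 6 × 7 = 42
  2 × 7^2 = 2 × 49 = 98
  1 × 7^3 = 1 × 343 = 343
Sum = 1 + 42 + 98 + 343
= 484


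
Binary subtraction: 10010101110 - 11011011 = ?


Align and subtract column by column (LSB to MSB, borrowing when needed):
  10010101110
- 00011011011
  -----------
  col 0: (0 - 0 borrow-in) - 1 → borrow from next column: (0+2) - 1 = 1, borrow out 1
  col 1: (1 - 1 borrow-in) - 1 → borrow from next column: (0+2) - 1 = 1, borrow out 1
  col 2: (1 - 1 borrow-in) - 0 → 0 - 0 = 0, borrow out 0
  col 3: (1 - 0 borrow-in) - 1 → 1 - 1 = 0, borrow out 0
  col 4: (0 - 0 borrow-in) - 1 → borrow from next column: (0+2) - 1 = 1, borrow out 1
  col 5: (1 - 1 borrow-in) - 0 → 0 - 0 = 0, borrow out 0
  col 6: (0 - 0 borrow-in) - 1 → borrow from next column: (0+2) - 1 = 1, borrow out 1
  col 7: (1 - 1 borrow-in) - 1 → borrow from next column: (0+2) - 1 = 1, borrow out 1
  col 8: (0 - 1 borrow-in) - 0 → borrow from next column: (-1+2) - 0 = 1, borrow out 1
  col 9: (0 - 1 borrow-in) - 0 → borrow from next column: (-1+2) - 0 = 1, borrow out 1
  col 10: (1 - 1 borrow-in) - 0 → 0 - 0 = 0, borrow out 0
Reading bits MSB→LSB: 01111010011
Strip leading zeros: 1111010011
= 1111010011


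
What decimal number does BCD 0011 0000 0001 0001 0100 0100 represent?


Each 4-bit group → digit:
  0011 → 3
  0000 → 0
  0001 → 1
  0001 → 1
  0100 → 4
  0100 → 4
= 301144


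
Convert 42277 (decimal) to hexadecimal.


Divide by 16 repeatedly:
42277 ÷ 16 = 2642 remainder 5 (5)
2642 ÷ 16 = 165 remainder 2 (2)
165 ÷ 16 = 10 remainder 5 (5)
10 ÷ 16 = 0 remainder 10 (A)
Reading remainders bottom-up:
= 0xA525


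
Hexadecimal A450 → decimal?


Positional values:
Position 0: 0 × 16^0 = 0 × 1 = 0
Position 1: 5 × 16^1 = 5 × 16 = 80
Position 2: 4 × 16^2 = 4 × 256 = 1024
Position 3: A × 16^3 = 10 × 4096 = 40960
Sum = 0 + 80 + 1024 + 40960
= 42064


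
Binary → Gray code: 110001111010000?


Binary: 110001111010000
Gray code: G = B XOR (B >> 1)
B >> 1 = 011000111101000
110001111010000 XOR 011000111101000:
  1 XOR 0 = 1
  1 XOR 1 = 0
  0 XOR 1 = 1
  0 XOR 0 = 0
  0 XOR 0 = 0
  1 XOR 0 = 1
  1 XOR 1 = 0
  1 XOR 1 = 0
  1 XOR 1 = 0
  0 XOR 1 = 1
  1 XOR 0 = 1
  0 XOR 1 = 1
  0 XOR 0 = 0
  0 XOR 0 = 0
  0 XOR 0 = 0
= 101001000111000


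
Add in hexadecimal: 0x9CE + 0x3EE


Align and add column by column (LSB to MSB, each column mod 16 with carry):
  09CE
+ 03EE
  ----
  col 0: E(14) + E(14) + 0 (carry in) = 28 → C(12), carry out 1
  col 1: C(12) + E(14) + 1 (carry in) = 27 → B(11), carry out 1
  col 2: 9(9) + 3(3) + 1 (carry in) = 13 → D(13), carry out 0
  col 3: 0(0) + 0(0) + 0 (carry in) = 0 → 0(0), carry out 0
Reading digits MSB→LSB: 0DBC
Strip leading zeros: DBC
= 0xDBC


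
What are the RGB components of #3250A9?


Hex: #3250A9
R = 32₁₆ = 50
G = 50₁₆ = 80
B = A9₁₆ = 169
= RGB(50, 80, 169)


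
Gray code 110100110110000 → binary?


Gray code: 110100110110000
MSB stays the same: 1
Each subsequent bit = prev_binary XOR current_gray:
  B[1] = 1 XOR 1 = 0
  B[2] = 0 XOR 0 = 0
  B[3] = 0 XOR 1 = 1
  B[4] = 1 XOR 0 = 1
  B[5] = 1 XOR 0 = 1
  B[6] = 1 XOR 1 = 0
  B[7] = 0 XOR 1 = 1
  B[8] = 1 XOR 0 = 1
  B[9] = 1 XOR 1 = 0
  B[10] = 0 XOR 1 = 1
  B[11] = 1 XOR 0 = 1
  B[12] = 1 XOR 0 = 1
  B[13] = 1 XOR 0 = 1
  B[14] = 1 XOR 0 = 1
= 100111011011111 (20191 decimal)


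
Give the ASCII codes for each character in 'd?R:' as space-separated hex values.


String: 'd?R:'  (4 characters)
Per-character ASCII lookup:
  'd': lowercase starts at 97: 'd' = 97 + 3 = 100 → 0x64
  '?': special character: '?' = 63 → 0x3F
  'R': uppercase starts at 65: 'R' = 65 + 17 = 82 → 0x52
  ':': special character: ':' = 58 → 0x3A
= 0x64 0x3F 0x52 0x3A


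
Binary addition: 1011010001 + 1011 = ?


Align and add column by column (LSB to MSB, carry propagating):
  01011010001
+ 00000001011
  -----------
  col 0: 1 + 1 + 0 (carry in) = 2 → bit 0, carry out 1
  col 1: 0 + 1 + 1 (carry in) = 2 → bit 0, carry out 1
  col 2: 0 + 0 + 1 (carry in) = 1 → bit 1, carry out 0
  col 3: 0 + 1 + 0 (carry in) = 1 → bit 1, carry out 0
  col 4: 1 + 0 + 0 (carry in) = 1 → bit 1, carry out 0
  col 5: 0 + 0 + 0 (carry in) = 0 → bit 0, carry out 0
  col 6: 1 + 0 + 0 (carry in) = 1 → bit 1, carry out 0
  col 7: 1 + 0 + 0 (carry in) = 1 → bit 1, carry out 0
  col 8: 0 + 0 + 0 (carry in) = 0 → bit 0, carry out 0
  col 9: 1 + 0 + 0 (carry in) = 1 → bit 1, carry out 0
  col 10: 0 + 0 + 0 (carry in) = 0 → bit 0, carry out 0
Reading bits MSB→LSB: 01011011100
Strip leading zeros: 1011011100
= 1011011100


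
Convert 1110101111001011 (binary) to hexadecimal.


Group into 4-bit nibbles: 1110101111001011
  1110 = E
  1011 = B
  1100 = C
  1011 = B
= 0xEBCB


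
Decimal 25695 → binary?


Divide by 2 repeatedly:
25695 ÷ 2 = 12847 remainder 1
12847 ÷ 2 = 6423 remainder 1
6423 ÷ 2 = 3211 remainder 1
3211 ÷ 2 = 1605 remainder 1
1605 ÷ 2 = 802 remainder 1
802 ÷ 2 = 401 remainder 0
401 ÷ 2 = 200 remainder 1
200 ÷ 2 = 100 remainder 0
100 ÷ 2 = 50 remainder 0
50 ÷ 2 = 25 remainder 0
25 ÷ 2 = 12 remainder 1
12 ÷ 2 = 6 remainder 0
6 ÷ 2 = 3 remainder 0
3 ÷ 2 = 1 remainder 1
1 ÷ 2 = 0 remainder 1
Reading remainders bottom-up:
= 110010001011111


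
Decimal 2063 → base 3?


Divide by 3 repeatedly:
2063 ÷ 3 = 687 remainder 2
687 ÷ 3 = 229 remainder 0
229 ÷ 3 = 76 remainder 1
76 ÷ 3 = 25 remainder 1
25 ÷ 3 = 8 remainder 1
8 ÷ 3 = 2 remainder 2
2 ÷ 3 = 0 remainder 2
Reading remainders bottom-up:
= 2211102


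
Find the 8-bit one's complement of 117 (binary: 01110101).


Original: 01110101
Invert all bits:
  bit 0: 0 → 1
  bit 1: 1 → 0
  bit 2: 1 → 0
  bit 3: 1 → 0
  bit 4: 0 → 1
  bit 5: 1 → 0
  bit 6: 0 → 1
  bit 7: 1 → 0
= 10001010


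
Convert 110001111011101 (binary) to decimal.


Positional values:
Bit 0: 1 × 2^0 = 1
Bit 2: 1 × 2^2 = 4
Bit 3: 1 × 2^3 = 8
Bit 4: 1 × 2^4 = 16
Bit 6: 1 × 2^6 = 64
Bit 7: 1 × 2^7 = 128
Bit 8: 1 × 2^8 = 256
Bit 9: 1 × 2^9 = 512
Bit 13: 1 × 2^13 = 8192
Bit 14: 1 × 2^14 = 16384
Sum = 1 + 4 + 8 + 16 + 64 + 128 + 256 + 512 + 8192 + 16384
= 25565


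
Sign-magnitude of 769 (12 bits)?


Sign bit: 0 (positive)
Magnitude: 769 = 01100000001
= 001100000001


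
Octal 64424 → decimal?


Positional values:
Position 0: 4 × 8^0 = 4
Position 1: 2 × 8^1 = 16
Position 2: 4 × 8^2 = 256
Position 3: 4 × 8^3 = 2048
Position 4: 6 × 8^4 = 24576
Sum = 4 + 16 + 256 + 2048 + 24576
= 26900


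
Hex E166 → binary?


Each hex digit → 4 binary bits:
  E = 1110
  1 = 0001
  6 = 0110
  6 = 0110
Concatenate: 1110 0001 0110 0110
= 1110000101100110


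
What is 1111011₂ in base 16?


Group into 4-bit nibbles: 01111011
  0111 = 7
  1011 = B
= 0x7B


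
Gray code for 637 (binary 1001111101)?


Binary: 1001111101
Gray code: G = B XOR (B >> 1)
B >> 1 = 0100111110
1001111101 XOR 0100111110:
  1 XOR 0 = 1
  0 XOR 1 = 1
  0 XOR 0 = 0
  1 XOR 0 = 1
  1 XOR 1 = 0
  1 XOR 1 = 0
  1 XOR 1 = 0
  1 XOR 1 = 0
  0 XOR 1 = 1
  1 XOR 0 = 1
= 1101000011


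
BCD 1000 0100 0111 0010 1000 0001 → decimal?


Each 4-bit group → digit:
  1000 → 8
  0100 → 4
  0111 → 7
  0010 → 2
  1000 → 8
  0001 → 1
= 847281


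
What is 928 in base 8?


Divide by 8 repeatedly:
928 ÷ 8 = 116 remainder 0
116 ÷ 8 = 14 remainder 4
14 ÷ 8 = 1 remainder 6
1 ÷ 8 = 0 remainder 1
Reading remainders bottom-up:
= 0o1640


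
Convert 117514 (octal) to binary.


Each octal digit → 3 binary bits:
  1 = 001
  1 = 001
  7 = 111
  5 = 101
  1 = 001
  4 = 100
Concatenate: 001 001 111 101 001 100
= 001001111101001100


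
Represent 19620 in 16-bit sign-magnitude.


Sign bit: 0 (positive)
Magnitude: 19620 = 100110010100100
= 0100110010100100


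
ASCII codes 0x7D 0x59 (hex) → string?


Codes (hex): 0x7D 0x59
Per-code ASCII lookup:
  0x7D = 125  (special character) → '}'
  0x59 = 89  (range 65-90: uppercase, 89 - 65 = 24) → 'Y'
= '}Y'


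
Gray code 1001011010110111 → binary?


Gray code: 1001011010110111
MSB stays the same: 1
Each subsequent bit = prev_binary XOR current_gray:
  B[1] = 1 XOR 0 = 1
  B[2] = 1 XOR 0 = 1
  B[3] = 1 XOR 1 = 0
  B[4] = 0 XOR 0 = 0
  B[5] = 0 XOR 1 = 1
  B[6] = 1 XOR 1 = 0
  B[7] = 0 XOR 0 = 0
  B[8] = 0 XOR 1 = 1
  B[9] = 1 XOR 0 = 1
  B[10] = 1 XOR 1 = 0
  B[11] = 0 XOR 1 = 1
  B[12] = 1 XOR 0 = 1
  B[13] = 1 XOR 1 = 0
  B[14] = 0 XOR 1 = 1
  B[15] = 1 XOR 1 = 0
= 1110010011011010 (58586 decimal)


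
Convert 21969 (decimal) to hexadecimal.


Divide by 16 repeatedly:
21969 ÷ 16 = 1373 remainder 1 (1)
1373 ÷ 16 = 85 remainder 13 (D)
85 ÷ 16 = 5 remainder 5 (5)
5 ÷ 16 = 0 remainder 5 (5)
Reading remainders bottom-up:
= 0x55D1


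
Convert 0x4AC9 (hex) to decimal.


Positional values:
Position 0: 9 × 16^0 = 9 × 1 = 9
Position 1: C × 16^1 = 12 × 16 = 192
Position 2: A × 16^2 = 10 × 256 = 2560
Position 3: 4 × 16^3 = 4 × 4096 = 16384
Sum = 9 + 192 + 2560 + 16384
= 19145


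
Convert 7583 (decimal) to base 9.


Divide by 9 repeatedly:
7583 ÷ 9 = 842 remainder 5
842 ÷ 9 = 93 remainder 5
93 ÷ 9 = 10 remainder 3
10 ÷ 9 = 1 remainder 1
1 ÷ 9 = 0 remainder 1
Reading remainders bottom-up:
= 11355


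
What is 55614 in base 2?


Divide by 2 repeatedly:
55614 ÷ 2 = 27807 remainder 0
27807 ÷ 2 = 13903 remainder 1
13903 ÷ 2 = 6951 remainder 1
6951 ÷ 2 = 3475 remainder 1
3475 ÷ 2 = 1737 remainder 1
1737 ÷ 2 = 868 remainder 1
868 ÷ 2 = 434 remainder 0
434 ÷ 2 = 217 remainder 0
217 ÷ 2 = 108 remainder 1
108 ÷ 2 = 54 remainder 0
54 ÷ 2 = 27 remainder 0
27 ÷ 2 = 13 remainder 1
13 ÷ 2 = 6 remainder 1
6 ÷ 2 = 3 remainder 0
3 ÷ 2 = 1 remainder 1
1 ÷ 2 = 0 remainder 1
Reading remainders bottom-up:
= 1101100100111110


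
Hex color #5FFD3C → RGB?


Hex: #5FFD3C
R = 5F₁₆ = 95
G = FD₁₆ = 253
B = 3C₁₆ = 60
= RGB(95, 253, 60)


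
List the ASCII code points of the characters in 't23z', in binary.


String: 't23z'  (4 characters)
Per-character ASCII lookup:
  't': lowercase starts at 97: 't' = 97 + 19 = 116 → 1110100
  '2': digits start at 48: '2' = 48 + 2 = 50 → 110010
  '3': digits start at 48: '3' = 48 + 3 = 51 → 110011
  'z': lowercase starts at 97: 'z' = 97 + 25 = 122 → 1111010
= 1110100 110010 110011 1111010


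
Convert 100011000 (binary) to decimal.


Positional values:
Bit 3: 1 × 2^3 = 8
Bit 4: 1 × 2^4 = 16
Bit 8: 1 × 2^8 = 256
Sum = 8 + 16 + 256
= 280


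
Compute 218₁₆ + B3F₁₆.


Align and add column by column (LSB to MSB, each column mod 16 with carry):
  0218
+ 0B3F
  ----
  col 0: 8(8) + F(15) + 0 (carry in) = 23 → 7(7), carry out 1
  col 1: 1(1) + 3(3) + 1 (carry in) = 5 → 5(5), carry out 0
  col 2: 2(2) + B(11) + 0 (carry in) = 13 → D(13), carry out 0
  col 3: 0(0) + 0(0) + 0 (carry in) = 0 → 0(0), carry out 0
Reading digits MSB→LSB: 0D57
Strip leading zeros: D57
= 0xD57


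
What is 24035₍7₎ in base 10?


Positional values (base 7):
  5 × 7^0 = 5 × 1 = 5
  3 × 7^1 = 3 × 7 = 21
  0 × 7^2 = 0 × 49 = 0
  4 × 7^3 = 4 × 343 = 1372
  2 × 7^4 = 2 × 2401 = 4802
Sum = 5 + 21 + 0 + 1372 + 4802
= 6200


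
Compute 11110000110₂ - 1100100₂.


Align and subtract column by column (LSB to MSB, borrowing when needed):
  11110000110
- 00001100100
  -----------
  col 0: (0 - 0 borrow-in) - 0 → 0 - 0 = 0, borrow out 0
  col 1: (1 - 0 borrow-in) - 0 → 1 - 0 = 1, borrow out 0
  col 2: (1 - 0 borrow-in) - 1 → 1 - 1 = 0, borrow out 0
  col 3: (0 - 0 borrow-in) - 0 → 0 - 0 = 0, borrow out 0
  col 4: (0 - 0 borrow-in) - 0 → 0 - 0 = 0, borrow out 0
  col 5: (0 - 0 borrow-in) - 1 → borrow from next column: (0+2) - 1 = 1, borrow out 1
  col 6: (0 - 1 borrow-in) - 1 → borrow from next column: (-1+2) - 1 = 0, borrow out 1
  col 7: (1 - 1 borrow-in) - 0 → 0 - 0 = 0, borrow out 0
  col 8: (1 - 0 borrow-in) - 0 → 1 - 0 = 1, borrow out 0
  col 9: (1 - 0 borrow-in) - 0 → 1 - 0 = 1, borrow out 0
  col 10: (1 - 0 borrow-in) - 0 → 1 - 0 = 1, borrow out 0
Reading bits MSB→LSB: 11100100010
Strip leading zeros: 11100100010
= 11100100010


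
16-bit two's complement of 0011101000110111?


Original: 0011101000110111
Step 1 - Invert all bits: 1100010111001000
Step 2 - Add 1: 1100010111001000 + 1
= 1100010111001001 (represents -14903)


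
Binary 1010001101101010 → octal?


Group into 3-bit groups: 001010001101101010
  001 = 1
  010 = 2
  001 = 1
  101 = 5
  101 = 5
  010 = 2
= 0o121552


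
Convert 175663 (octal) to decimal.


Positional values:
Position 0: 3 × 8^0 = 3
Position 1: 6 × 8^1 = 48
Position 2: 6 × 8^2 = 384
Position 3: 5 × 8^3 = 2560
Position 4: 7 × 8^4 = 28672
Position 5: 1 × 8^5 = 32768
Sum = 3 + 48 + 384 + 2560 + 28672 + 32768
= 64435


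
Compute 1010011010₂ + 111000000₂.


Align and add column by column (LSB to MSB, carry propagating):
  01010011010
+ 00111000000
  -----------
  col 0: 0 + 0 + 0 (carry in) = 0 → bit 0, carry out 0
  col 1: 1 + 0 + 0 (carry in) = 1 → bit 1, carry out 0
  col 2: 0 + 0 + 0 (carry in) = 0 → bit 0, carry out 0
  col 3: 1 + 0 + 0 (carry in) = 1 → bit 1, carry out 0
  col 4: 1 + 0 + 0 (carry in) = 1 → bit 1, carry out 0
  col 5: 0 + 0 + 0 (carry in) = 0 → bit 0, carry out 0
  col 6: 0 + 1 + 0 (carry in) = 1 → bit 1, carry out 0
  col 7: 1 + 1 + 0 (carry in) = 2 → bit 0, carry out 1
  col 8: 0 + 1 + 1 (carry in) = 2 → bit 0, carry out 1
  col 9: 1 + 0 + 1 (carry in) = 2 → bit 0, carry out 1
  col 10: 0 + 0 + 1 (carry in) = 1 → bit 1, carry out 0
Reading bits MSB→LSB: 10001011010
Strip leading zeros: 10001011010
= 10001011010


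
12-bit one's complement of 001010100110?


Original: 001010100110
Invert all bits:
  bit 0: 0 → 1
  bit 1: 0 → 1
  bit 2: 1 → 0
  bit 3: 0 → 1
  bit 4: 1 → 0
  bit 5: 0 → 1
  bit 6: 1 → 0
  bit 7: 0 → 1
  bit 8: 0 → 1
  bit 9: 1 → 0
  bit 10: 1 → 0
  bit 11: 0 → 1
= 110101011001


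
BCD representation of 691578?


Each digit → 4-bit binary:
  6 → 0110
  9 → 1001
  1 → 0001
  5 → 0101
  7 → 0111
  8 → 1000
= 0110 1001 0001 0101 0111 1000


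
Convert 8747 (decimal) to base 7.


Divide by 7 repeatedly:
8747 ÷ 7 = 1249 remainder 4
1249 ÷ 7 = 178 remainder 3
178 ÷ 7 = 25 remainder 3
25 ÷ 7 = 3 remainder 4
3 ÷ 7 = 0 remainder 3
Reading remainders bottom-up:
= 34334


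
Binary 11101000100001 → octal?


Group into 3-bit groups: 011101000100001
  011 = 3
  101 = 5
  000 = 0
  100 = 4
  001 = 1
= 0o35041


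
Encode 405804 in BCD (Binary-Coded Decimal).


Each digit → 4-bit binary:
  4 → 0100
  0 → 0000
  5 → 0101
  8 → 1000
  0 → 0000
  4 → 0100
= 0100 0000 0101 1000 0000 0100


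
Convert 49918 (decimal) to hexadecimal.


Divide by 16 repeatedly:
49918 ÷ 16 = 3119 remainder 14 (E)
3119 ÷ 16 = 194 remainder 15 (F)
194 ÷ 16 = 12 remainder 2 (2)
12 ÷ 16 = 0 remainder 12 (C)
Reading remainders bottom-up:
= 0xC2FE


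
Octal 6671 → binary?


Each octal digit → 3 binary bits:
  6 = 110
  6 = 110
  7 = 111
  1 = 001
Concatenate: 110 110 111 001
= 110110111001


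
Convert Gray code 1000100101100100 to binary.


Gray code: 1000100101100100
MSB stays the same: 1
Each subsequent bit = prev_binary XOR current_gray:
  B[1] = 1 XOR 0 = 1
  B[2] = 1 XOR 0 = 1
  B[3] = 1 XOR 0 = 1
  B[4] = 1 XOR 1 = 0
  B[5] = 0 XOR 0 = 0
  B[6] = 0 XOR 0 = 0
  B[7] = 0 XOR 1 = 1
  B[8] = 1 XOR 0 = 1
  B[9] = 1 XOR 1 = 0
  B[10] = 0 XOR 1 = 1
  B[11] = 1 XOR 0 = 1
  B[12] = 1 XOR 0 = 1
  B[13] = 1 XOR 1 = 0
  B[14] = 0 XOR 0 = 0
  B[15] = 0 XOR 0 = 0
= 1111000110111000 (61880 decimal)


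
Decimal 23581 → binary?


Divide by 2 repeatedly:
23581 ÷ 2 = 11790 remainder 1
11790 ÷ 2 = 5895 remainder 0
5895 ÷ 2 = 2947 remainder 1
2947 ÷ 2 = 1473 remainder 1
1473 ÷ 2 = 736 remainder 1
736 ÷ 2 = 368 remainder 0
368 ÷ 2 = 184 remainder 0
184 ÷ 2 = 92 remainder 0
92 ÷ 2 = 46 remainder 0
46 ÷ 2 = 23 remainder 0
23 ÷ 2 = 11 remainder 1
11 ÷ 2 = 5 remainder 1
5 ÷ 2 = 2 remainder 1
2 ÷ 2 = 1 remainder 0
1 ÷ 2 = 0 remainder 1
Reading remainders bottom-up:
= 101110000011101


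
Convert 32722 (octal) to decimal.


Positional values:
Position 0: 2 × 8^0 = 2
Position 1: 2 × 8^1 = 16
Position 2: 7 × 8^2 = 448
Position 3: 2 × 8^3 = 1024
Position 4: 3 × 8^4 = 12288
Sum = 2 + 16 + 448 + 1024 + 12288
= 13778


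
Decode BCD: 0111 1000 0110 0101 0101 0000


Each 4-bit group → digit:
  0111 → 7
  1000 → 8
  0110 → 6
  0101 → 5
  0101 → 5
  0000 → 0
= 786550


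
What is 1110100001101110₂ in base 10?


Positional values:
Bit 1: 1 × 2^1 = 2
Bit 2: 1 × 2^2 = 4
Bit 3: 1 × 2^3 = 8
Bit 5: 1 × 2^5 = 32
Bit 6: 1 × 2^6 = 64
Bit 11: 1 × 2^11 = 2048
Bit 13: 1 × 2^13 = 8192
Bit 14: 1 × 2^14 = 16384
Bit 15: 1 × 2^15 = 32768
Sum = 2 + 4 + 8 + 32 + 64 + 2048 + 8192 + 16384 + 32768
= 59502


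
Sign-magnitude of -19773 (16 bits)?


Sign bit: 1 (negative)
Magnitude: 19773 = 100110100111101
= 1100110100111101


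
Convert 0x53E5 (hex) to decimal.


Positional values:
Position 0: 5 × 16^0 = 5 × 1 = 5
Position 1: E × 16^1 = 14 × 16 = 224
Position 2: 3 × 16^2 = 3 × 256 = 768
Position 3: 5 × 16^3 = 5 × 4096 = 20480
Sum = 5 + 224 + 768 + 20480
= 21477


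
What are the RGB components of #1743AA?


Hex: #1743AA
R = 17₁₆ = 23
G = 43₁₆ = 67
B = AA₁₆ = 170
= RGB(23, 67, 170)


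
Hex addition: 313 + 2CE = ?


Align and add column by column (LSB to MSB, each column mod 16 with carry):
  0313
+ 02CE
  ----
  col 0: 3(3) + E(14) + 0 (carry in) = 17 → 1(1), carry out 1
  col 1: 1(1) + C(12) + 1 (carry in) = 14 → E(14), carry out 0
  col 2: 3(3) + 2(2) + 0 (carry in) = 5 → 5(5), carry out 0
  col 3: 0(0) + 0(0) + 0 (carry in) = 0 → 0(0), carry out 0
Reading digits MSB→LSB: 05E1
Strip leading zeros: 5E1
= 0x5E1


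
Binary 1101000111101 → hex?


Group into 4-bit nibbles: 0001101000111101
  0001 = 1
  1010 = A
  0011 = 3
  1101 = D
= 0x1A3D


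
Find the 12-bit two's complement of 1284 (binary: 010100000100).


Original: 010100000100
Step 1 - Invert all bits: 101011111011
Step 2 - Add 1: 101011111011 + 1
= 101011111100 (represents -1284)


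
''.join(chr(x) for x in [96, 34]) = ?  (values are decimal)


Codes (decimal): 96 34
Per-code ASCII lookup:
  96  (special character) → '`'
  34  (special character) → '"'
= '`"'


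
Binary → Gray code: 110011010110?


Binary: 110011010110
Gray code: G = B XOR (B >> 1)
B >> 1 = 011001101011
110011010110 XOR 011001101011:
  1 XOR 0 = 1
  1 XOR 1 = 0
  0 XOR 1 = 1
  0 XOR 0 = 0
  1 XOR 0 = 1
  1 XOR 1 = 0
  0 XOR 1 = 1
  1 XOR 0 = 1
  0 XOR 1 = 1
  1 XOR 0 = 1
  1 XOR 1 = 0
  0 XOR 1 = 1
= 101010111101


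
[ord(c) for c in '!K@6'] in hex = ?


String: '!K@6'  (4 characters)
Per-character ASCII lookup:
  '!': special character: '!' = 33 → 0x21
  'K': uppercase starts at 65: 'K' = 65 + 10 = 75 → 0x4B
  '@': special character: '@' = 64 → 0x40
  '6': digits start at 48: '6' = 48 + 6 = 54 → 0x36
= 0x21 0x4B 0x40 0x36


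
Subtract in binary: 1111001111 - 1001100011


Align and subtract column by column (LSB to MSB, borrowing when needed):
  1111001111
- 1001100011
  ----------
  col 0: (1 - 0 borrow-in) - 1 → 1 - 1 = 0, borrow out 0
  col 1: (1 - 0 borrow-in) - 1 → 1 - 1 = 0, borrow out 0
  col 2: (1 - 0 borrow-in) - 0 → 1 - 0 = 1, borrow out 0
  col 3: (1 - 0 borrow-in) - 0 → 1 - 0 = 1, borrow out 0
  col 4: (0 - 0 borrow-in) - 0 → 0 - 0 = 0, borrow out 0
  col 5: (0 - 0 borrow-in) - 1 → borrow from next column: (0+2) - 1 = 1, borrow out 1
  col 6: (1 - 1 borrow-in) - 1 → borrow from next column: (0+2) - 1 = 1, borrow out 1
  col 7: (1 - 1 borrow-in) - 0 → 0 - 0 = 0, borrow out 0
  col 8: (1 - 0 borrow-in) - 0 → 1 - 0 = 1, borrow out 0
  col 9: (1 - 0 borrow-in) - 1 → 1 - 1 = 0, borrow out 0
Reading bits MSB→LSB: 0101101100
Strip leading zeros: 101101100
= 101101100
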